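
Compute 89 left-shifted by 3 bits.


0b1011001 << 3 = 0b1011001000 = 712

712


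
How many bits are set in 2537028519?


0b10010111001101111111101110100111 has 22 set bits

22


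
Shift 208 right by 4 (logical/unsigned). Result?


0b11010000 >> 4 = 0b1101 = 13

13


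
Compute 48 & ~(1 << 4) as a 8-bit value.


48 & ~(1 << 4) = 32

32


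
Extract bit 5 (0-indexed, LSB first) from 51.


0b110011, position 5 = 1

1


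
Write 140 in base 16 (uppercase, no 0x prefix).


140 = 8C hex

8C


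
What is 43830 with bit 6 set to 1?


43830 | (1 << 6) = 43830 | 64 = 43894

43894


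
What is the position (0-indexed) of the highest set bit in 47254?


0b1011100010010110. Highest set bit at position 15

15


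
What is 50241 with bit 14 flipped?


50241 ^ (1 << 14) = 50241 ^ 16384 = 33857

33857


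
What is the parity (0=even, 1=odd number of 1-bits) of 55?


0b110111 has 5 ones => parity 1

1


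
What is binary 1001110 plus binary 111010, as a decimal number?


1001110 + 111010 = 10001000 = 136

136


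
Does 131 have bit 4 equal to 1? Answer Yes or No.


0b10000011, bit 4 = 0. No

No


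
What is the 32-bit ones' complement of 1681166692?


1681166692 ^ 4294967295 = 2613800603

2613800603


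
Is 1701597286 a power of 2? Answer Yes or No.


0b1100101011011000101000001100110. Multiple bits set => No

No


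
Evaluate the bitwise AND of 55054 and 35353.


0b1101011100001110 & 0b1000101000011001 = 0b1000001000001000 = 33288

33288


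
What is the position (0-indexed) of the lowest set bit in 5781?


0b1011010010101. Lowest set bit at position 0

0


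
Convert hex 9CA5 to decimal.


9CA5 hex = 40101 decimal

40101


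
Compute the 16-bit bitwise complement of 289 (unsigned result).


~0b100100001 = 0b1111111011011110 = 65246 (16-bit unsigned)

65246


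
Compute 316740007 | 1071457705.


0b10010111000010001000110100111 | 0b111111110111010010010110101001 = 0b111111111111010011010110101111 = 1073558959

1073558959


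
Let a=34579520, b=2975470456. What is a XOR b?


34579520 ^ 2975470456 = 3008739128

3008739128


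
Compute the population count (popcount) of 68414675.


0b100000100111110110011010011 has 14 set bits

14


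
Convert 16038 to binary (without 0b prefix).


16038 = 11111010100110 in binary

11111010100110


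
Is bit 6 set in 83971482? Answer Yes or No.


0b101000000010100110110011010, bit 6 = 0. No

No


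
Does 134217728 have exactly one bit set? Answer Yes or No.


0b1000000000000000000000000000. Only one bit set => Yes

Yes


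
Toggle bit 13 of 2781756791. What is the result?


2781756791 ^ (1 << 13) = 2781756791 ^ 8192 = 2781748599

2781748599


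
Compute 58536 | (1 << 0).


58536 | (1 << 0) = 58536 | 1 = 58537

58537


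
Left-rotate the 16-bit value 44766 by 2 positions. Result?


Rotate 0b1010111011011110 left by 2 (16-bit) = 0b1011101101111010 = 47994

47994


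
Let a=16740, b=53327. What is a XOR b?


16740 ^ 53327 = 37163

37163


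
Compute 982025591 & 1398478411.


0b111010100010001000010101110111 & 0b1010011010110110001011001001011 = 0b10010000010000000010001000011 = 302515267

302515267


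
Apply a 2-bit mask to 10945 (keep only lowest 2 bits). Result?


10945 & 3 = 1

1


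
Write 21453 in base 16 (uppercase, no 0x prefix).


21453 = 53CD hex

53CD


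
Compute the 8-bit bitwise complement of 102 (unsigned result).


~0b1100110 = 0b10011001 = 153 (8-bit unsigned)

153


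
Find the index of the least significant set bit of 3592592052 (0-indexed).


0b11010110001000101001101010110100. Lowest set bit at position 2

2


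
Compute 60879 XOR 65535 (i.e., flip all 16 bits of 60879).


60879 ^ 65535 = 4656

4656


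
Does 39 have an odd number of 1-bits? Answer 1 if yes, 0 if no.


0b100111 has 4 ones => parity 0

0


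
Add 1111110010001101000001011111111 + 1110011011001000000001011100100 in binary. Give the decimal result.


1111110010001101000001011111111 + 1110011011001000000001011100100 = 11110001101010101000010111100011 = 4054484451

4054484451


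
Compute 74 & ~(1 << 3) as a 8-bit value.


74 & ~(1 << 3) = 66

66


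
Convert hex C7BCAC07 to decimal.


C7BCAC07 hex = 3351030791 decimal

3351030791


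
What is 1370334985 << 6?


0b1010001101011011010011100001001 << 6 = 0b1010001101011011010011100001001000000 = 87701439040

87701439040


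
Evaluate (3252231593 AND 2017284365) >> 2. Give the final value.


Step 1: 3252231593 & 2017284365 = 1075384585
Step 2: 1075384585 >> 2 = 268846146

268846146


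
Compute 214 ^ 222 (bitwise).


0b11010110 ^ 0b11011110 = 0b1000 = 8

8


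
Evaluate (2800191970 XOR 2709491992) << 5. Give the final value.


Step 1: 2800191970 ^ 2709491992 = 127408378
Step 2: 127408378 << 5 = 4077068096

4077068096


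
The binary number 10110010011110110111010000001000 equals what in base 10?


10110010011110110111010000001000 in decimal = 2994435080

2994435080


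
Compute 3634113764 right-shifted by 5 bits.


0b11011000100111000010110011100100 >> 5 = 0b110110001001110000101100111 = 113566055

113566055


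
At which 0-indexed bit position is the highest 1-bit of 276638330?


0b10000011111010010101001111010. Highest set bit at position 28

28


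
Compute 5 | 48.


0b101 | 0b110000 = 0b110101 = 53

53


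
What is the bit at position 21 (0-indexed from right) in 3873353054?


0b11100110110111101010110101011110, position 21 = 0

0


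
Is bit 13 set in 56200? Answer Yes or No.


0b1101101110001000, bit 13 = 0. No

No


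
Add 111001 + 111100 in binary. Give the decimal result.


111001 + 111100 = 1110101 = 117

117


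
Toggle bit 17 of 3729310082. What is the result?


3729310082 ^ (1 << 17) = 3729310082 ^ 131072 = 3729441154

3729441154


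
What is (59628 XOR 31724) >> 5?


Step 1: 59628 ^ 31724 = 37632
Step 2: 37632 >> 5 = 1176

1176


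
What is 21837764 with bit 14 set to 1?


21837764 | (1 << 14) = 21837764 | 16384 = 21854148

21854148


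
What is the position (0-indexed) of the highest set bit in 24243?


0b101111010110011. Highest set bit at position 14

14


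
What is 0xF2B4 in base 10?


F2B4 hex = 62132 decimal

62132


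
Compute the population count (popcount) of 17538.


0b100010010000010 has 4 set bits

4


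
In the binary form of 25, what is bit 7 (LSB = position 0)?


0b11001, position 7 = 0

0


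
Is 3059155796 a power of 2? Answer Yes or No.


0b10110110010101110000001101010100. Multiple bits set => No

No


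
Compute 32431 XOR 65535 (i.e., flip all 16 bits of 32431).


32431 ^ 65535 = 33104

33104


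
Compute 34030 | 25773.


0b1000010011101110 | 0b110010010101101 = 0b1110010011101111 = 58607

58607


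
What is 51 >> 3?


0b110011 >> 3 = 0b110 = 6

6


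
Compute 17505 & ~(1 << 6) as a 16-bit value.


17505 & ~(1 << 6) = 17441

17441


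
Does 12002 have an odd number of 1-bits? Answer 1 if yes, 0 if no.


0b10111011100010 has 8 ones => parity 0

0


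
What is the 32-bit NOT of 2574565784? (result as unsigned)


~0b10011001011101001100000110011000 = 0b1100110100010110011111001100111 = 1720401511 (32-bit unsigned)

1720401511


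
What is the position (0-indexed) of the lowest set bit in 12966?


0b11001010100110. Lowest set bit at position 1

1


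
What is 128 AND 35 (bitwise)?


0b10000000 & 0b100011 = 0b0 = 0

0


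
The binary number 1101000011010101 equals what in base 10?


1101000011010101 in decimal = 53461

53461


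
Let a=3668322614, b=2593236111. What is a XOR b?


3668322614 ^ 2593236111 = 1077382585

1077382585


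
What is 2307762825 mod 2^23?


2307762825 & 8388607 = 895625

895625


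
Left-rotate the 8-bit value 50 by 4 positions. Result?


Rotate 0b110010 left by 4 (8-bit) = 0b100011 = 35

35


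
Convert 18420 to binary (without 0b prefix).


18420 = 100011111110100 in binary

100011111110100


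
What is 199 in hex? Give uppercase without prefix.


199 = C7 hex

C7


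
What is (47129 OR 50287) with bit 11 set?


Step 1: 47129 | 50287 = 64639
Step 2: 64639 | (1 << 11) = 64639 | 2048 = 64639

64639


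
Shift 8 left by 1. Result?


0b1000 << 1 = 0b10000 = 16

16


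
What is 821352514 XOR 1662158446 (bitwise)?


0b110000111101001101100001000010 ^ 0b1100011000100101000011001101110 = 0b1010011111001100101111000101100 = 1407606316

1407606316


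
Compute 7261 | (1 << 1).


7261 | (1 << 1) = 7261 | 2 = 7263

7263


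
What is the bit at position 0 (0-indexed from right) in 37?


0b100101, position 0 = 1

1


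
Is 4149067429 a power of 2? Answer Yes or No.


0b11110111010011011011111010100101. Multiple bits set => No

No


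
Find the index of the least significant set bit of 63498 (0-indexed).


0b1111100000001010. Lowest set bit at position 1

1


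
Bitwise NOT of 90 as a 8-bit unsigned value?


~0b1011010 = 0b10100101 = 165 (8-bit unsigned)

165


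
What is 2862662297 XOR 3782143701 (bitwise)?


0b10101010101000001100001010011001 ^ 0b11100001011011101110111011010101 = 0b1001011110011100010110001001100 = 1271802956

1271802956


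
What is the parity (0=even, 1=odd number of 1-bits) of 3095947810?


0b10111000100010000110101000100010 has 12 ones => parity 0

0


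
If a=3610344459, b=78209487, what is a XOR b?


3610344459 ^ 78209487 = 3549961668

3549961668


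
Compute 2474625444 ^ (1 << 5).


2474625444 ^ (1 << 5) = 2474625444 ^ 32 = 2474625412

2474625412


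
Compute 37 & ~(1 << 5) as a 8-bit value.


37 & ~(1 << 5) = 5

5


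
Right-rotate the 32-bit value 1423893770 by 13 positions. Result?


Rotate 0b1010100110111101110010100001010 right by 13 (32-bit) = 0b101000010100101010011011110111 = 676505335

676505335


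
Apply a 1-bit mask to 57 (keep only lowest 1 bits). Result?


57 & 1 = 1

1


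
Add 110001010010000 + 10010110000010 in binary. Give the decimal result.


110001010010000 + 10010110000010 = 1000100000010010 = 34834

34834


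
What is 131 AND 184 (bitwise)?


0b10000011 & 0b10111000 = 0b10000000 = 128

128


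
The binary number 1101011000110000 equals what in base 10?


1101011000110000 in decimal = 54832

54832


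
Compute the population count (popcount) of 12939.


0b11001010001011 has 7 set bits

7


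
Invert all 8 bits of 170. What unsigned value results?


170 ^ 255 = 85

85


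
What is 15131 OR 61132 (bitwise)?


0b11101100011011 | 0b1110111011001100 = 0b1111111111011111 = 65503

65503


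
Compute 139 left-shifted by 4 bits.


0b10001011 << 4 = 0b100010110000 = 2224

2224


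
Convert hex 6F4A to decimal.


6F4A hex = 28490 decimal

28490


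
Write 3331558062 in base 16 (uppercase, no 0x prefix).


3331558062 = C6938AAE hex

C6938AAE


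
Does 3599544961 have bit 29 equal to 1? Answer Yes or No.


0b11010110100011001011001010000001, bit 29 = 0. No

No


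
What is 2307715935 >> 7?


0b10001001100011001111001101011111 >> 7 = 0b1000100110001100111100110 = 18029030

18029030


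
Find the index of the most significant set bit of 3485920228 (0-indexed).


0b11001111110001101110101111100100. Highest set bit at position 31

31


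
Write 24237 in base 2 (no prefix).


24237 = 101111010101101 in binary

101111010101101


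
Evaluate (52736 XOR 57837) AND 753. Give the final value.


Step 1: 52736 ^ 57837 = 12269
Step 2: 12269 & 753 = 737

737


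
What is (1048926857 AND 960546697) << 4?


Step 1: 1048926857 & 960546697 = 939541129
Step 2: 939541129 << 4 = 15032658064

15032658064


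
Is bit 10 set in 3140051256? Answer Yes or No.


0b10111011001010010110000100111000, bit 10 = 0. No

No


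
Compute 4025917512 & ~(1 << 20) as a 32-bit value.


4025917512 & ~(1 << 20) = 4024868936

4024868936


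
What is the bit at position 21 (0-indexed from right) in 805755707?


0b110000000001101101101100111011, position 21 = 0

0


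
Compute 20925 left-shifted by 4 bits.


0b101000110111101 << 4 = 0b1010001101111010000 = 334800

334800


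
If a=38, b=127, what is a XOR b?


38 ^ 127 = 89

89


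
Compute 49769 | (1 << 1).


49769 | (1 << 1) = 49769 | 2 = 49771

49771


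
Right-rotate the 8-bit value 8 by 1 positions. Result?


Rotate 0b1000 right by 1 (8-bit) = 0b100 = 4

4


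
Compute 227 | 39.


0b11100011 | 0b100111 = 0b11100111 = 231

231


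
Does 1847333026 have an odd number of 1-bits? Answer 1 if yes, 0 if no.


0b1101110000111000001000010100010 has 12 ones => parity 0

0


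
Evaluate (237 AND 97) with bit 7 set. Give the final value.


Step 1: 237 & 97 = 97
Step 2: 97 | (1 << 7) = 97 | 128 = 225

225


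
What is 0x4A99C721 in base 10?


4A99C721 hex = 1251591969 decimal

1251591969


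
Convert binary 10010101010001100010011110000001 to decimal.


10010101010001100010011110000001 in decimal = 2504402817

2504402817


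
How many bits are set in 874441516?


0b110100000111101110101100101100 has 16 set bits

16


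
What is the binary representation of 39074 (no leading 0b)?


39074 = 1001100010100010 in binary

1001100010100010


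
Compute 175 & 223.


0b10101111 & 0b11011111 = 0b10001111 = 143

143


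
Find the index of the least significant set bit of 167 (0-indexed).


0b10100111. Lowest set bit at position 0

0


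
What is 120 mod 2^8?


120 & 255 = 120

120


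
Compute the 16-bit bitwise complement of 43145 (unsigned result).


~0b1010100010001001 = 0b101011101110110 = 22390 (16-bit unsigned)

22390


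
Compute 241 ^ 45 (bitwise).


0b11110001 ^ 0b101101 = 0b11011100 = 220

220


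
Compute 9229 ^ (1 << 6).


9229 ^ (1 << 6) = 9229 ^ 64 = 9293

9293


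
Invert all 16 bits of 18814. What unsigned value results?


18814 ^ 65535 = 46721

46721


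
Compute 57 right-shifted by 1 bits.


0b111001 >> 1 = 0b11100 = 28

28


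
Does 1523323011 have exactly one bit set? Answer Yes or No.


0b1011010110011000001000010000011. Multiple bits set => No

No


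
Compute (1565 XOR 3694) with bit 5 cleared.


Step 1: 1565 ^ 3694 = 2163
Step 2: 2163 & ~(1 << 5) = 2131

2131


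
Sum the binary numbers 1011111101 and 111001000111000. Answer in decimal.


1011111101 + 111001000111000 = 111010100110101 = 30005

30005


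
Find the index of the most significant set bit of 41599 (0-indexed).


0b1010001001111111. Highest set bit at position 15

15


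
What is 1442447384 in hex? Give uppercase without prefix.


1442447384 = 55FA0018 hex

55FA0018


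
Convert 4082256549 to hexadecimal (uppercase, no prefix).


4082256549 = F3524AA5 hex

F3524AA5


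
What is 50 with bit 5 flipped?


50 ^ (1 << 5) = 50 ^ 32 = 18

18


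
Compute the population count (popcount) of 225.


0b11100001 has 4 set bits

4


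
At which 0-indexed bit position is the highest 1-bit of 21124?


0b101001010000100. Highest set bit at position 14

14


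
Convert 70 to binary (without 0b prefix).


70 = 1000110 in binary

1000110


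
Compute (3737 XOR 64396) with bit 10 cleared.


Step 1: 3737 ^ 64396 = 62741
Step 2: 62741 & ~(1 << 10) = 61717

61717


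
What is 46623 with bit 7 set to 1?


46623 | (1 << 7) = 46623 | 128 = 46751

46751


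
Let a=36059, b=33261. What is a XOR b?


36059 ^ 33261 = 3382

3382


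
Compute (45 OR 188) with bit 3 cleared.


Step 1: 45 | 188 = 189
Step 2: 189 & ~(1 << 3) = 181

181


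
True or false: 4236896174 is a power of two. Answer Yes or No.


0b11111100100010011110011110101110. Multiple bits set => No

No


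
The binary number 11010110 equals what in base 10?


11010110 in decimal = 214

214


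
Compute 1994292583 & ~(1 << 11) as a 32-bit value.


1994292583 & ~(1 << 11) = 1994290535

1994290535


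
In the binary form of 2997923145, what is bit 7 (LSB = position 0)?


0b10110010101100001010110101001001, position 7 = 0

0


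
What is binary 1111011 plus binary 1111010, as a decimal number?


1111011 + 1111010 = 11110101 = 245

245


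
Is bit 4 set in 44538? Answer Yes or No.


0b1010110111111010, bit 4 = 1. Yes

Yes


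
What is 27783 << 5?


0b110110010000111 << 5 = 0b11011001000011100000 = 889056

889056


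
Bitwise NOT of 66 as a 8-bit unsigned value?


~0b1000010 = 0b10111101 = 189 (8-bit unsigned)

189


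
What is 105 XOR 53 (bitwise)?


0b1101001 ^ 0b110101 = 0b1011100 = 92

92


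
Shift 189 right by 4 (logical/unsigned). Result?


0b10111101 >> 4 = 0b1011 = 11

11


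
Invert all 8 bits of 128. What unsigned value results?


128 ^ 255 = 127

127


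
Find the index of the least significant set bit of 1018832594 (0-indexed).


0b111100101110100010011011010010. Lowest set bit at position 1

1


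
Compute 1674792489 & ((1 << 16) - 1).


1674792489 & 65535 = 20009

20009


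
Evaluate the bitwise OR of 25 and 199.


0b11001 | 0b11000111 = 0b11011111 = 223

223


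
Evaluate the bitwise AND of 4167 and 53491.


0b1000001000111 & 0b1101000011110011 = 0b1000001000011 = 4163

4163


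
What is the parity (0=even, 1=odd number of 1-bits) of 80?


0b1010000 has 2 ones => parity 0

0


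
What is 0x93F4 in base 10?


93F4 hex = 37876 decimal

37876


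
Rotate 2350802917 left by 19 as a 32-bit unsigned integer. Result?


Rotate 0b10001100000111100110011111100101 left by 19 (32-bit) = 0b111111001011000110000011110011 = 1059873011

1059873011


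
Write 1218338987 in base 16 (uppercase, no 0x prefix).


1218338987 = 489E60AB hex

489E60AB


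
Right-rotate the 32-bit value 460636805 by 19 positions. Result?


Rotate 0b11011011101001100001010000101 right by 19 (32-bit) = 0b10011000010100001010001101101110 = 2555421550

2555421550


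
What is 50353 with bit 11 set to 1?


50353 | (1 << 11) = 50353 | 2048 = 52401

52401


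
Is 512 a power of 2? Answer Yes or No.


0b1000000000. Only one bit set => Yes

Yes


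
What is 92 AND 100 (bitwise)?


0b1011100 & 0b1100100 = 0b1000100 = 68

68


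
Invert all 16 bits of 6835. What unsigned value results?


6835 ^ 65535 = 58700

58700


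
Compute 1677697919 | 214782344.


0b1100011111111111010001101111111 | 0b1100110011010101000110001000 = 0b1101111111111111111001111111111 = 1879045119

1879045119


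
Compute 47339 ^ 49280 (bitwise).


0b1011100011101011 ^ 0b1100000010000000 = 0b111100001101011 = 30827

30827


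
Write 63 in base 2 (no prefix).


63 = 111111 in binary

111111


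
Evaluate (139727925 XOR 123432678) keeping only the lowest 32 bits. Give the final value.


Step 1: 139727925 ^ 123432678 = 252672723
Step 2: 252672723 & 4294967295 = 252672723

252672723


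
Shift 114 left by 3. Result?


0b1110010 << 3 = 0b1110010000 = 912

912


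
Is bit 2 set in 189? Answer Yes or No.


0b10111101, bit 2 = 1. Yes

Yes


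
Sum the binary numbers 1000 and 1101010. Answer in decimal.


1000 + 1101010 = 1110010 = 114

114


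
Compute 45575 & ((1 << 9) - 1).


45575 & 511 = 7

7


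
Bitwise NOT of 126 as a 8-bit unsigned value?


~0b1111110 = 0b10000001 = 129 (8-bit unsigned)

129


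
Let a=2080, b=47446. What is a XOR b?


2080 ^ 47446 = 45430

45430


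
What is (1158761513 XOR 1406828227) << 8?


Step 1: 1158761513 ^ 1406828227 = 382415594
Step 2: 382415594 << 8 = 97898392064

97898392064


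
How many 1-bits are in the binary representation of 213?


0b11010101 has 5 set bits

5


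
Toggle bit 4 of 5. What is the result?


5 ^ (1 << 4) = 5 ^ 16 = 21

21


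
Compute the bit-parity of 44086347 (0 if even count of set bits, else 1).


0b10101000001011010001001011 has 11 ones => parity 1

1


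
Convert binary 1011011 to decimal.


1011011 in decimal = 91

91


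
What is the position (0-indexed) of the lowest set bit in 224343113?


0b1101010111110011010001001001. Lowest set bit at position 0

0


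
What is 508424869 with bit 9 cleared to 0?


508424869 & ~(1 << 9) = 508424357

508424357


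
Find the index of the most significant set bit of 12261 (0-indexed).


0b10111111100101. Highest set bit at position 13

13


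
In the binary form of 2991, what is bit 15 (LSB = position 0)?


0b101110101111, position 15 = 0

0


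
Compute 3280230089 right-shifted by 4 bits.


0b11000011100001000101011011001001 >> 4 = 0b1100001110000100010101101100 = 205014380

205014380


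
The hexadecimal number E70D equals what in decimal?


E70D hex = 59149 decimal

59149


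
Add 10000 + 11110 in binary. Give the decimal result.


10000 + 11110 = 101110 = 46

46


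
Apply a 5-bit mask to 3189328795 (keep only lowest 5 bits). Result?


3189328795 & 31 = 27

27


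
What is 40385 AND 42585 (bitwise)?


0b1001110111000001 & 0b1010011001011001 = 0b1000010001000001 = 33857

33857


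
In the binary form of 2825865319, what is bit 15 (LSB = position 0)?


0b10101000011011110100100001100111, position 15 = 0

0


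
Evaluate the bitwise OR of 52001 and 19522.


0b1100101100100001 | 0b100110001000010 = 0b1100111101100011 = 53091

53091


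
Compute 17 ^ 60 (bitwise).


0b10001 ^ 0b111100 = 0b101101 = 45

45


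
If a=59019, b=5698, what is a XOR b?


59019 ^ 5698 = 61641

61641


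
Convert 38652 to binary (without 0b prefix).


38652 = 1001011011111100 in binary

1001011011111100


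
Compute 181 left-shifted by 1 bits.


0b10110101 << 1 = 0b101101010 = 362

362


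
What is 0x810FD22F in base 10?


810FD22F hex = 2165297711 decimal

2165297711


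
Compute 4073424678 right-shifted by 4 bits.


0b11110010110010111000011100100110 >> 4 = 0b1111001011001011100001110010 = 254589042

254589042


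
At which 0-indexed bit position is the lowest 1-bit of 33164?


0b1000000110001100. Lowest set bit at position 2

2


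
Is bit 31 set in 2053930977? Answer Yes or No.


0b1111010011011000111111111100001, bit 31 = 0. No

No


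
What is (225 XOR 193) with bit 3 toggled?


Step 1: 225 ^ 193 = 32
Step 2: 32 ^ (1 << 3) = 32 ^ 8 = 40

40


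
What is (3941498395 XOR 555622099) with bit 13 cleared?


Step 1: 3941498395 ^ 555622099 = 3421528264
Step 2: 3421528264 & ~(1 << 13) = 3421520072

3421520072


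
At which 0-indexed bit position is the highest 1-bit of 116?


0b1110100. Highest set bit at position 6

6


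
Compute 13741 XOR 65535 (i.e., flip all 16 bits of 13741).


13741 ^ 65535 = 51794

51794


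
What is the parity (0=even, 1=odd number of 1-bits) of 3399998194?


0b11001010101001111101101011110010 has 19 ones => parity 1

1


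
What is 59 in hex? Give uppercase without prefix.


59 = 3B hex

3B


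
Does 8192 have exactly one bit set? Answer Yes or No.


0b10000000000000. Only one bit set => Yes

Yes


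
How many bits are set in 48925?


0b1011111100011101 has 11 set bits

11


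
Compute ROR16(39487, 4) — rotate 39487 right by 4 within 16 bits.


Rotate 0b1001101000111111 right by 4 (16-bit) = 0b1111100110100011 = 63907

63907


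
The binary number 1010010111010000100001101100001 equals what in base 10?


1010010111010000100001101100001 in decimal = 1390953313

1390953313


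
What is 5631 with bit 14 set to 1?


5631 | (1 << 14) = 5631 | 16384 = 22015

22015


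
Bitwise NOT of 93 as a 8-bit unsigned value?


~0b1011101 = 0b10100010 = 162 (8-bit unsigned)

162


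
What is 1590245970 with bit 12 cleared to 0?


1590245970 & ~(1 << 12) = 1590241874

1590241874


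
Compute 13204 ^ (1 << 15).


13204 ^ (1 << 15) = 13204 ^ 32768 = 45972

45972


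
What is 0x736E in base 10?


736E hex = 29550 decimal

29550


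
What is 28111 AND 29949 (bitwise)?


0b110110111001111 & 0b111010011111101 = 0b110010011001101 = 25805

25805


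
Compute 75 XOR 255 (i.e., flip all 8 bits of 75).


75 ^ 255 = 180

180


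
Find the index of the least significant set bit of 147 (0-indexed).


0b10010011. Lowest set bit at position 0

0


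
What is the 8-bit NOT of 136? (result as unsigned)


~0b10001000 = 0b1110111 = 119 (8-bit unsigned)

119


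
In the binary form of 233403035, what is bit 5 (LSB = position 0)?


0b1101111010010111001010011011, position 5 = 0

0


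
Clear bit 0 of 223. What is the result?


223 & ~(1 << 0) = 222

222


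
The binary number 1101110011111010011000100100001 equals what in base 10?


1101110011111010011000100100001 in decimal = 1853698337

1853698337


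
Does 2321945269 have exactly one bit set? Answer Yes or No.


0b10001010011001100001001010110101. Multiple bits set => No

No


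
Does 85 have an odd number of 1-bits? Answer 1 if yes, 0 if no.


0b1010101 has 4 ones => parity 0

0


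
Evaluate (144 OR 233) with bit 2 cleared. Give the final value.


Step 1: 144 | 233 = 249
Step 2: 249 & ~(1 << 2) = 249

249


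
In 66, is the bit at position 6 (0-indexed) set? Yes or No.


0b1000010, bit 6 = 1. Yes

Yes


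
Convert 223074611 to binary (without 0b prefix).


223074611 = 1101010010111101100100110011 in binary

1101010010111101100100110011


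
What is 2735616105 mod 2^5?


2735616105 & 31 = 9

9


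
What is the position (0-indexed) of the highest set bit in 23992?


0b101110110111000. Highest set bit at position 14

14


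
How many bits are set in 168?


0b10101000 has 3 set bits

3


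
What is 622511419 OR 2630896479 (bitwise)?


0b100101000110101100010100111011 | 0b10011100110100000100101101011111 = 0b10111101110110101100111101111111 = 3185233791

3185233791


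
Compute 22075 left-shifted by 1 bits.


0b101011000111011 << 1 = 0b1010110001110110 = 44150

44150


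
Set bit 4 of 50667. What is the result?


50667 | (1 << 4) = 50667 | 16 = 50683

50683


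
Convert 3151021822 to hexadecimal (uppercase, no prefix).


3151021822 = BBD0C6FE hex

BBD0C6FE


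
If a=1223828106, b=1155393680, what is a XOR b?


1223828106 ^ 1155393680 = 204458522

204458522


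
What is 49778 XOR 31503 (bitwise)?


0b1100001001110010 ^ 0b111101100001111 = 0b1011100101111101 = 47485

47485


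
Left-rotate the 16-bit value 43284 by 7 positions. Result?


Rotate 0b1010100100010100 left by 7 (16-bit) = 0b1000101001010100 = 35412

35412


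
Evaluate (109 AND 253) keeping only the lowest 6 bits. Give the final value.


Step 1: 109 & 253 = 109
Step 2: 109 & 63 = 45

45


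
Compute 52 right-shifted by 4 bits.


0b110100 >> 4 = 0b11 = 3

3


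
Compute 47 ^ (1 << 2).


47 ^ (1 << 2) = 47 ^ 4 = 43

43


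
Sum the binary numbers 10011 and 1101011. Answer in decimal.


10011 + 1101011 = 1111110 = 126

126


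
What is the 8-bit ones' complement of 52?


52 ^ 255 = 203

203


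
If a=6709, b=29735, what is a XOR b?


6709 ^ 29735 = 28178

28178


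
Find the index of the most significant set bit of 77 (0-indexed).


0b1001101. Highest set bit at position 6

6


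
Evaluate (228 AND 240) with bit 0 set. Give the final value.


Step 1: 228 & 240 = 224
Step 2: 224 | (1 << 0) = 224 | 1 = 225

225


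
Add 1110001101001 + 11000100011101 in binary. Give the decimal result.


1110001101001 + 11000100011101 = 100110110000110 = 19846

19846


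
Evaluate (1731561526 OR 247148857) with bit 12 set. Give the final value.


Step 1: 1731561526 | 247148857 = 1874835775
Step 2: 1874835775 | (1 << 12) = 1874835775 | 4096 = 1874835775

1874835775


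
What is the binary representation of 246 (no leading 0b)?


246 = 11110110 in binary

11110110


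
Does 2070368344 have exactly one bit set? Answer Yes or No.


0b1111011011001110101000001011000. Multiple bits set => No

No


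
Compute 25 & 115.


0b11001 & 0b1110011 = 0b10001 = 17

17


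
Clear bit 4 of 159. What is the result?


159 & ~(1 << 4) = 143

143


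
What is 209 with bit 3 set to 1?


209 | (1 << 3) = 209 | 8 = 217

217


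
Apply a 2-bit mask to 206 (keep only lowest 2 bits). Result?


206 & 3 = 2

2


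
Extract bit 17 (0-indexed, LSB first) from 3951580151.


0b11101011100010000101001111110111, position 17 = 0

0


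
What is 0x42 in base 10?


42 hex = 66 decimal

66


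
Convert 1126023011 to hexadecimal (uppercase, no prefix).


1126023011 = 431DBF63 hex

431DBF63


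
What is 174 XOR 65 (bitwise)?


0b10101110 ^ 0b1000001 = 0b11101111 = 239

239


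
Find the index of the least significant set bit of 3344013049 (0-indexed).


0b11000111010100011001011011111001. Lowest set bit at position 0

0


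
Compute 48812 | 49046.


0b1011111010101100 | 0b1011111110010110 = 0b1011111110111110 = 49086

49086


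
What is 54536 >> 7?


0b1101010100001000 >> 7 = 0b110101010 = 426

426


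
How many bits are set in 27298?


0b110101010100010 has 7 set bits

7


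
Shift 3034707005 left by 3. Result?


0b10110100111000011111010000111101 << 3 = 0b10110100111000011111010000111101000 = 24277656040

24277656040


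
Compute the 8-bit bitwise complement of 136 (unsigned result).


~0b10001000 = 0b1110111 = 119 (8-bit unsigned)

119


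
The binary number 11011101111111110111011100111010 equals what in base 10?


11011101111111110111011100111010 in decimal = 3724506938

3724506938


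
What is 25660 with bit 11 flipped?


25660 ^ (1 << 11) = 25660 ^ 2048 = 27708

27708


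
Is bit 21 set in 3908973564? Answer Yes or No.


0b11101000111111100011001111111100, bit 21 = 1. Yes

Yes


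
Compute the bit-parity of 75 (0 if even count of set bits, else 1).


0b1001011 has 4 ones => parity 0

0


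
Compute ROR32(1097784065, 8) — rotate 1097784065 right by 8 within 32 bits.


Rotate 0b1000001011011101101101100000001 right by 8 (32-bit) = 0b1010000010110111011011011 = 21065435

21065435


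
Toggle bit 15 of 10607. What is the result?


10607 ^ (1 << 15) = 10607 ^ 32768 = 43375

43375


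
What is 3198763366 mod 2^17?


3198763366 & 131071 = 82278

82278


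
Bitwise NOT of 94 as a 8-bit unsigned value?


~0b1011110 = 0b10100001 = 161 (8-bit unsigned)

161


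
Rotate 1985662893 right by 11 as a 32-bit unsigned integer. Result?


Rotate 0b1110110010110101100111110101101 right by 11 (32-bit) = 0b11110101101011101100101101011001 = 4121873241

4121873241


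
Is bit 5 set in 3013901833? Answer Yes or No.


0b10110011101001000111111000001001, bit 5 = 0. No

No


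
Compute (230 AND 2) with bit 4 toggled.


Step 1: 230 & 2 = 2
Step 2: 2 ^ (1 << 4) = 2 ^ 16 = 18

18


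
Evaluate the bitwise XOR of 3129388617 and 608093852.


0b10111010100001101010111001001001 ^ 0b100100001111101100011010011100 = 0b10011110101110000110100011010101 = 2662885589

2662885589


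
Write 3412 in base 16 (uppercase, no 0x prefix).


3412 = D54 hex

D54


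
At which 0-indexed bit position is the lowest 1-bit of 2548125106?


0b10010111111000010100110110110010. Lowest set bit at position 1

1


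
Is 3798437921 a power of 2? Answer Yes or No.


0b11100010011001111001000000100001. Multiple bits set => No

No


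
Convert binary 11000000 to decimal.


11000000 in decimal = 192

192


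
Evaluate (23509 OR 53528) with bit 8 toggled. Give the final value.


Step 1: 23509 | 53528 = 56285
Step 2: 56285 ^ (1 << 8) = 56285 ^ 256 = 56029

56029


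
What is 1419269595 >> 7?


0b1010100100110000101010111011011 >> 7 = 0b101010010011000010101011 = 11088043

11088043


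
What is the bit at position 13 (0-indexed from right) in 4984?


0b1001101111000, position 13 = 0

0


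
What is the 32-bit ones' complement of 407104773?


407104773 ^ 4294967295 = 3887862522

3887862522


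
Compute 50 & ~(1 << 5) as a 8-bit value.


50 & ~(1 << 5) = 18

18


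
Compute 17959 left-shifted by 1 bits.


0b100011000100111 << 1 = 0b1000110001001110 = 35918

35918


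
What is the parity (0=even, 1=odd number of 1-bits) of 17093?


0b100001011000101 has 6 ones => parity 0

0


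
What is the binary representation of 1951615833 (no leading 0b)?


1951615833 = 1110100010100110100101101011001 in binary

1110100010100110100101101011001


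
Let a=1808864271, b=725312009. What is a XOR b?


1808864271 ^ 725312009 = 1089107462

1089107462


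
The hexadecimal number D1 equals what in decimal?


D1 hex = 209 decimal

209


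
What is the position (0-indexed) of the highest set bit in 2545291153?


0b10010111101101100000111110010001. Highest set bit at position 31

31


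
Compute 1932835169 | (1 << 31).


1932835169 | (1 << 31) = 1932835169 | 2147483648 = 4080318817

4080318817


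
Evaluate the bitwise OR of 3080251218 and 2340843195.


0b10110111100110001110011101010010 | 0b10001011100001100110111010111011 = 0b10111111100111101110111111111011 = 3214864379

3214864379


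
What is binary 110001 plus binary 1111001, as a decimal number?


110001 + 1111001 = 10101010 = 170

170


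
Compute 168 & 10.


0b10101000 & 0b1010 = 0b1000 = 8

8


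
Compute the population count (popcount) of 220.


0b11011100 has 5 set bits

5


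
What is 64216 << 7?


0b1111101011011000 << 7 = 0b11111010110110000000000 = 8219648

8219648


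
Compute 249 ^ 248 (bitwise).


0b11111001 ^ 0b11111000 = 0b1 = 1

1


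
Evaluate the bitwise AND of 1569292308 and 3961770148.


0b1011101100010011000000000010100 & 0b11101100001000111101000010100100 = 0b1001100000000011000000000000100 = 1275166724

1275166724


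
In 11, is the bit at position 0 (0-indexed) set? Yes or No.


0b1011, bit 0 = 1. Yes

Yes


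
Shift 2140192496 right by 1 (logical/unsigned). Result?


0b1111111100100001011111011110000 >> 1 = 0b111111110010000101111101111000 = 1070096248

1070096248


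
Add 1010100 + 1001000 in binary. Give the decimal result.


1010100 + 1001000 = 10011100 = 156

156


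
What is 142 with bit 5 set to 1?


142 | (1 << 5) = 142 | 32 = 174

174


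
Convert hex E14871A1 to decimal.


E14871A1 hex = 3779621281 decimal

3779621281


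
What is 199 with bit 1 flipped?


199 ^ (1 << 1) = 199 ^ 2 = 197

197


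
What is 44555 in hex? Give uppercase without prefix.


44555 = AE0B hex

AE0B


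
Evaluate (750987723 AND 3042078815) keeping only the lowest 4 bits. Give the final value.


Step 1: 750987723 & 3042078815 = 608313419
Step 2: 608313419 & 15 = 11

11


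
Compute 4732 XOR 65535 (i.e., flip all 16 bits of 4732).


4732 ^ 65535 = 60803

60803


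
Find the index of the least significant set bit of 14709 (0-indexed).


0b11100101110101. Lowest set bit at position 0

0


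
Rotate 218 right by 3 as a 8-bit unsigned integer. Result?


Rotate 0b11011010 right by 3 (8-bit) = 0b1011011 = 91

91


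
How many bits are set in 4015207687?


0b11101111010100110011010100000111 has 18 set bits

18


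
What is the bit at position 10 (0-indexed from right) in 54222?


0b1101001111001110, position 10 = 0

0


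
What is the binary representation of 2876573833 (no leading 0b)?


2876573833 = 10101011011101010000100010001001 in binary

10101011011101010000100010001001


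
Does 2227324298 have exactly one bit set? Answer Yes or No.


0b10000100110000100100010110001010. Multiple bits set => No

No


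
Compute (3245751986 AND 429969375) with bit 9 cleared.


Step 1: 3245751986 & 429969375 = 18878098
Step 2: 18878098 & ~(1 << 9) = 18877586

18877586


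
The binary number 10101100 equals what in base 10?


10101100 in decimal = 172

172


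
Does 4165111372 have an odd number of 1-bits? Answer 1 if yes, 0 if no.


0b11111000010000101000111001001100 has 14 ones => parity 0

0


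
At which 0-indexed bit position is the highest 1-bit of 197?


0b11000101. Highest set bit at position 7

7


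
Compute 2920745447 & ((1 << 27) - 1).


2920745447 & 134217727 = 102173159

102173159


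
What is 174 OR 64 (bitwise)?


0b10101110 | 0b1000000 = 0b11101110 = 238

238


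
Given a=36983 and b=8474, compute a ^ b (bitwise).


36983 ^ 8474 = 45421

45421


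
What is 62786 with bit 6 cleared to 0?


62786 & ~(1 << 6) = 62722

62722


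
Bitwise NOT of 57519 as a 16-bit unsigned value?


~0b1110000010101111 = 0b1111101010000 = 8016 (16-bit unsigned)

8016


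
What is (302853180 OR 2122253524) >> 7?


Step 1: 302853180 | 2122253524 = 2122263804
Step 2: 2122263804 >> 7 = 16580185

16580185


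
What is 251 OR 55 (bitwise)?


0b11111011 | 0b110111 = 0b11111111 = 255

255


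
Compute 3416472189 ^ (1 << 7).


3416472189 ^ (1 << 7) = 3416472189 ^ 128 = 3416472317

3416472317


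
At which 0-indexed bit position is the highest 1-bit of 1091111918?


0b1000001000010010000101111101110. Highest set bit at position 30

30


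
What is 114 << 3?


0b1110010 << 3 = 0b1110010000 = 912

912


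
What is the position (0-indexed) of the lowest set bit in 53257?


0b1101000000001001. Lowest set bit at position 0

0


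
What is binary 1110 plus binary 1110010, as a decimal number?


1110 + 1110010 = 10000000 = 128

128


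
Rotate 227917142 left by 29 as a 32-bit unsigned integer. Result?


Rotate 0b1101100101011011110101010110 left by 29 (32-bit) = 0b11000001101100101011011110101010 = 3249715114

3249715114


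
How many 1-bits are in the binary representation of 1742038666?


0b1100111110101010110011010001010 has 17 set bits

17


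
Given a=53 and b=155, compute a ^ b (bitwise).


53 ^ 155 = 174

174


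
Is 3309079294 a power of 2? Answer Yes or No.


0b11000101001111001000101011111110. Multiple bits set => No

No


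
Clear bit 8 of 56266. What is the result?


56266 & ~(1 << 8) = 56010

56010


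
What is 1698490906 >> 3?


0b1100101001111001110101000011010 >> 3 = 0b1100101001111001110101000011 = 212311363

212311363


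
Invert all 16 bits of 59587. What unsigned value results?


59587 ^ 65535 = 5948

5948


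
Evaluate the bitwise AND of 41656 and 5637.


0b1010001010111000 & 0b1011000000101 = 0b1000000000 = 512

512


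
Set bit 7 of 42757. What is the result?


42757 | (1 << 7) = 42757 | 128 = 42885

42885


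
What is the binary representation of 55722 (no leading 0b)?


55722 = 1101100110101010 in binary

1101100110101010


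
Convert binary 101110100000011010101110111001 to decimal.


101110100000011010101110111001 in decimal = 780250041

780250041


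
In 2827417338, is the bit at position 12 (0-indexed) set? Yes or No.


0b10101000100001101111011011111010, bit 12 = 1. Yes

Yes
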